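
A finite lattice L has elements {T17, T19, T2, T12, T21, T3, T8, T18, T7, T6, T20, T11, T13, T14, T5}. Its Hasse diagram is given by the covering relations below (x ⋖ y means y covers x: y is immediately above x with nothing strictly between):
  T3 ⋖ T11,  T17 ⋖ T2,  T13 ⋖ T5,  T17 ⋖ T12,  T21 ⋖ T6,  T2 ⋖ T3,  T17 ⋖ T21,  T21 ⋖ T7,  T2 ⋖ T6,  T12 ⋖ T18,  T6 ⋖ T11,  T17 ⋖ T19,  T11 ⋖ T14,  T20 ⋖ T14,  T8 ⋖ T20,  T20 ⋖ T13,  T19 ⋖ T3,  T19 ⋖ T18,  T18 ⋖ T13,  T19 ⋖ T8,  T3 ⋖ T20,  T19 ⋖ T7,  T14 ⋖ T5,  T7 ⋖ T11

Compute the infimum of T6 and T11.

Common lower bounds of {T6, T11}: T17, T2, T21, T6.
The greatest among these is T6.

T6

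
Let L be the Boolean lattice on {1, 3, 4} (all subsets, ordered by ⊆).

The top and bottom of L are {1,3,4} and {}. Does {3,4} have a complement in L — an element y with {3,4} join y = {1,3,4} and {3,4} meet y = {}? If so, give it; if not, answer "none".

Need y with {3,4} ∨ y = {1,3,4} and {3,4} ∧ y = {}.
Checking each element gives: {1}.

{1}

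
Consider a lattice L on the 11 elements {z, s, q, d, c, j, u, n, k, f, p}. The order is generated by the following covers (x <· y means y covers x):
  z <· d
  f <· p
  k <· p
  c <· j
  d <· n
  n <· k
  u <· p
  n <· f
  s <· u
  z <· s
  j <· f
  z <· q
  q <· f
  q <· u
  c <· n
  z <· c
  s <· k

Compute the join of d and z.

Common upper bounds of {d, z}: d, f, k, n, p.
The least among these is d.

d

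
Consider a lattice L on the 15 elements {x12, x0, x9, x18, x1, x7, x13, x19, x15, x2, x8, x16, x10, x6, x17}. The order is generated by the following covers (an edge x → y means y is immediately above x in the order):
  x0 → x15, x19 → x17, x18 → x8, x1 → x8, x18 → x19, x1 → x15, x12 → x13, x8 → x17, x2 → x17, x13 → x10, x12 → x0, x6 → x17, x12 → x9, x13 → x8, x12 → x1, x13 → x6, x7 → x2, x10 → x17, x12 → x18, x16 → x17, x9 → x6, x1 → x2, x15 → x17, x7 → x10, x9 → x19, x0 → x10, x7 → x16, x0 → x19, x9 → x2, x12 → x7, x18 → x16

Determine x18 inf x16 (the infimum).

x18

Common lower bounds of {x18, x16}: x12, x18.
The greatest among these is x18.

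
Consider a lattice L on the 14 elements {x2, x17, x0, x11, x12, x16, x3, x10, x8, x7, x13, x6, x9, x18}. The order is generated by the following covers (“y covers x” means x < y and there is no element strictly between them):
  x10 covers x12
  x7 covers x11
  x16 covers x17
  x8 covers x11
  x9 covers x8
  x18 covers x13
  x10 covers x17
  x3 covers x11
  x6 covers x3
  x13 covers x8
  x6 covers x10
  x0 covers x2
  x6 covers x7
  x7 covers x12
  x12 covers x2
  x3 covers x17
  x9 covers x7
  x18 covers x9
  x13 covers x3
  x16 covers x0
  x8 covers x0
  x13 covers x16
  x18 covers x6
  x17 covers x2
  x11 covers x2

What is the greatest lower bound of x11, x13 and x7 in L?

x11

Common lower bounds of {x11, x13, x7}: x11, x2.
The greatest among these is x11.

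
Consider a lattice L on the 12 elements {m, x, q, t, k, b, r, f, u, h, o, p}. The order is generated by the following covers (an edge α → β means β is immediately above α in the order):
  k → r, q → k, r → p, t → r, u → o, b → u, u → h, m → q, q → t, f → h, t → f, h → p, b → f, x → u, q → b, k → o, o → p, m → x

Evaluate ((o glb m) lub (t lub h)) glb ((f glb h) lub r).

o ∧ m = m
t ∨ h = h
m ∨ h = h
f ∧ h = f
f ∨ r = p
h ∧ p = h

h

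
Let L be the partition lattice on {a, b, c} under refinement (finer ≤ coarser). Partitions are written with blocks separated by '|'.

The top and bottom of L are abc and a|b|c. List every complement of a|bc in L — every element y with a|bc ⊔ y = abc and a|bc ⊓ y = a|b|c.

ab|c, ac|b

Need y with a|bc ∨ y = abc and a|bc ∧ y = a|b|c.
Checking each element gives: ab|c, ac|b.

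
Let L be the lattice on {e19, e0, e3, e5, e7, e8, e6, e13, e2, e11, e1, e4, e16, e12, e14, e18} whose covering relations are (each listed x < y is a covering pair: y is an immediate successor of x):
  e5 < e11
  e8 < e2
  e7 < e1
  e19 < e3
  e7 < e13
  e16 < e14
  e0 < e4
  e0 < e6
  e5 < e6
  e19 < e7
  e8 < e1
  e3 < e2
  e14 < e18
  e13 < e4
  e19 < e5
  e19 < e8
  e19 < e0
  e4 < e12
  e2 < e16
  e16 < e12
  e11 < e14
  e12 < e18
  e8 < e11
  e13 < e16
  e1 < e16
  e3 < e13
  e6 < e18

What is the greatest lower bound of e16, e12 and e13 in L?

Common lower bounds of {e16, e12, e13}: e13, e19, e3, e7.
The greatest among these is e13.

e13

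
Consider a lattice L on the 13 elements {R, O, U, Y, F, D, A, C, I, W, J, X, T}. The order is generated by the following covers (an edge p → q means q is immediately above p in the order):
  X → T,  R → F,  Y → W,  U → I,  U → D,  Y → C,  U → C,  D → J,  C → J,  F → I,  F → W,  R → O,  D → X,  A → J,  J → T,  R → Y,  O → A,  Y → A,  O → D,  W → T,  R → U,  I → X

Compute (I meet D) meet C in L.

U

I ∧ D = U
U ∧ C = U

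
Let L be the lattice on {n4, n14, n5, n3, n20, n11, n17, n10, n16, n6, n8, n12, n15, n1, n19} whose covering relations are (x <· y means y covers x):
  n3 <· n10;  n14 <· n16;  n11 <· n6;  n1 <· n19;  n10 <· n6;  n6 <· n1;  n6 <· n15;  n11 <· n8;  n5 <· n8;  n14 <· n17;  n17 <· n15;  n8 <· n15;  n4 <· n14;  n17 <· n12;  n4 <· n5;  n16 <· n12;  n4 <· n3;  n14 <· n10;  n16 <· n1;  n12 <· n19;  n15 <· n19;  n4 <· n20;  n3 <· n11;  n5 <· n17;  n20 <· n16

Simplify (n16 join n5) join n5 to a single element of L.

n12

n16 ∨ n5 = n12
n12 ∨ n5 = n12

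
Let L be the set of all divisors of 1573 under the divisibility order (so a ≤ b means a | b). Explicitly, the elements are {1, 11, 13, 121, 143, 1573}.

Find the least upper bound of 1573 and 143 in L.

1573

In the divisibility order, the join is the least common multiple: lcm(1573, 143) = 1573.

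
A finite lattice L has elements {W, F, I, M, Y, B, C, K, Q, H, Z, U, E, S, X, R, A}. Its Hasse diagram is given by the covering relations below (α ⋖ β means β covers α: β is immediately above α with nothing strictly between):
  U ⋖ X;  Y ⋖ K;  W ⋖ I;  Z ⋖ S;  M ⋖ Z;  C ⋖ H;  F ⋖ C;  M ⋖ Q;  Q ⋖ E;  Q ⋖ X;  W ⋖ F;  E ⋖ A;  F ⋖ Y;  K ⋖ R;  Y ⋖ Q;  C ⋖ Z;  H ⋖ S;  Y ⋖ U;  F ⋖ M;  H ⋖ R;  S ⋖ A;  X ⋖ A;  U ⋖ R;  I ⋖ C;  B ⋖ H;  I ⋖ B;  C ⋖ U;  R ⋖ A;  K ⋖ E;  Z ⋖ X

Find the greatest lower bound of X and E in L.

Common lower bounds of {X, E}: F, M, Q, W, Y.
The greatest among these is Q.

Q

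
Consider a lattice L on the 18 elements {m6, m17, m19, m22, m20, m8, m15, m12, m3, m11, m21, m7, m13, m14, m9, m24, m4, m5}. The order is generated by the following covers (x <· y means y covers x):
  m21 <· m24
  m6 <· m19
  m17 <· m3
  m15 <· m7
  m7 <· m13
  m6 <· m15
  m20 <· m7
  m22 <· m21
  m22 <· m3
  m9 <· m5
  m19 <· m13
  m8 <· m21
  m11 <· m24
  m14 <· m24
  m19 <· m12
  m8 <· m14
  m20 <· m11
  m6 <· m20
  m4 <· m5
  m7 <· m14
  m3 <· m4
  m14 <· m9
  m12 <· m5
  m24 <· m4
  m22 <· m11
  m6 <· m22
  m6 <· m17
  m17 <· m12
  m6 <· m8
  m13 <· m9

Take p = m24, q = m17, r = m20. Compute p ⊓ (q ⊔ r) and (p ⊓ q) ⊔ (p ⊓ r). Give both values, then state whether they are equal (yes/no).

m24; m20; no

q ⊔ r = m4, so p ⊓ (q ⊔ r) = m24 ⊓ m4 = m24.
p ⊓ q = m6 and p ⊓ r = m20, so (p ⊓ q) ⊔ (p ⊓ r) = m6 ⊔ m20 = m20.
Equal: no.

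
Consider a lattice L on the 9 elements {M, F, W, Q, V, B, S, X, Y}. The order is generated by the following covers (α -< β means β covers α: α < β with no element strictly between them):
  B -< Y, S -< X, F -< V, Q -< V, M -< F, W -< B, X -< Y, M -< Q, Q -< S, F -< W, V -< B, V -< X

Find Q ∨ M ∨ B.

Common upper bounds of {Q, M, B}: B, Y.
The least among these is B.

B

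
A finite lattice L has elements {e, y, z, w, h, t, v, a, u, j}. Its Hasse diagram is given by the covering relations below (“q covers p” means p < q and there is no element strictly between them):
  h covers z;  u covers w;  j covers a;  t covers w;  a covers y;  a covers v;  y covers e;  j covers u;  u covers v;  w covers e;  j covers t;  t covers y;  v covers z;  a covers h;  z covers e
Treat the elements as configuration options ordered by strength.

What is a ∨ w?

Common upper bounds of {a, w}: j.
The least among these is j.

j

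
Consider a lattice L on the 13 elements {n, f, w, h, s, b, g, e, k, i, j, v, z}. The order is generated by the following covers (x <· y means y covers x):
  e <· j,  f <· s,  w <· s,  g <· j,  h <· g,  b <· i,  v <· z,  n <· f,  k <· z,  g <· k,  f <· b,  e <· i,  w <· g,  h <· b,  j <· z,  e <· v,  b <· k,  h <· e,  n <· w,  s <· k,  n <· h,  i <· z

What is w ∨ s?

s

Common upper bounds of {w, s}: k, s, z.
The least among these is s.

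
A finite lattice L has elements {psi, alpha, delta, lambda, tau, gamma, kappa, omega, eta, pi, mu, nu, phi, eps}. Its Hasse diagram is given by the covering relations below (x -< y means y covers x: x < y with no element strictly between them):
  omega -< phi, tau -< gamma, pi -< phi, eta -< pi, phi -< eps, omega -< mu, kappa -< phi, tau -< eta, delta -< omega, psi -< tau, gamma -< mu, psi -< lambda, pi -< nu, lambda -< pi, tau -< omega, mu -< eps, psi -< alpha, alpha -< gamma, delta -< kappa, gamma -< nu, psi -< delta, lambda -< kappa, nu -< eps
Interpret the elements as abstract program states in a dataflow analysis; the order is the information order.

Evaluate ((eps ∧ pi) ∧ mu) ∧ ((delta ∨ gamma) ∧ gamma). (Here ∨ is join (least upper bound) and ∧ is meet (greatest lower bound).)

tau

eps ∧ pi = pi
pi ∧ mu = tau
delta ∨ gamma = mu
mu ∧ gamma = gamma
tau ∧ gamma = tau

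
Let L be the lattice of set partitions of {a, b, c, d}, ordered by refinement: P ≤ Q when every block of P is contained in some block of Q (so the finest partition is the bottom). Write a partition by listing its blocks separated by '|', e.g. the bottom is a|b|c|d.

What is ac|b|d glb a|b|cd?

The meet (common refinement) of ac|b|d and a|b|cd intersects blocks pairwise, giving a|b|c|d.

a|b|c|d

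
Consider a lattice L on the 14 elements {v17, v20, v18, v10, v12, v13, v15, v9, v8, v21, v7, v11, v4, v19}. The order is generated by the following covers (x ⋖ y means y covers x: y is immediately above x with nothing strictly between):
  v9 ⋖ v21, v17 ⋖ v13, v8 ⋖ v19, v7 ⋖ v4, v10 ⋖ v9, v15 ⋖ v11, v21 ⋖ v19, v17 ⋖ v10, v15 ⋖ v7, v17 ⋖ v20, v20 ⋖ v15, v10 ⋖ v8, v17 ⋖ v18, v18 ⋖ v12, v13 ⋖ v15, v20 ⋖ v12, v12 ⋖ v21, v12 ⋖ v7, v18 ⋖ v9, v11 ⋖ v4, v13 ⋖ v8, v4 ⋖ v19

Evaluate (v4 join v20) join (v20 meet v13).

v4 ∨ v20 = v4
v20 ∧ v13 = v17
v4 ∨ v17 = v4

v4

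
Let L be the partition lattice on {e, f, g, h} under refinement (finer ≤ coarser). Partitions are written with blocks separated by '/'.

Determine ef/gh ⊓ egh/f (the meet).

The meet (common refinement) of ef/gh and egh/f intersects blocks pairwise, giving e/f/gh.

e/f/gh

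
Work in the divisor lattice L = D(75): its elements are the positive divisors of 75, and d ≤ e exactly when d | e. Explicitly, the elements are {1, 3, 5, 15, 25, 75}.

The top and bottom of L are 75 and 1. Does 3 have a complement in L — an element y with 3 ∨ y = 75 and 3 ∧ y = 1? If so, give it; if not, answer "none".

25

Need y with 3 ∨ y = 75 and 3 ∧ y = 1.
Checking each element gives: 25.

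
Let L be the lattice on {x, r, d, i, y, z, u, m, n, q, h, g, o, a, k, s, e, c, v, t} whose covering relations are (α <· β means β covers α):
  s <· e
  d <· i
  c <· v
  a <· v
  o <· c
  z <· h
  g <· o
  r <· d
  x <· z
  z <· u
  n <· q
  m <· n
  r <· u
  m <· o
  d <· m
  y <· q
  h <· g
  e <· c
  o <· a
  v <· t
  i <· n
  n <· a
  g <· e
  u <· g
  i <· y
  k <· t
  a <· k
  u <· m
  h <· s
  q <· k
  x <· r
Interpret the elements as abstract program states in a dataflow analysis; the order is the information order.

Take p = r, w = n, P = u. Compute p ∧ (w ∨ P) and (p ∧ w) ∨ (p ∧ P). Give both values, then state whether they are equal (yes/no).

w ∨ P = n, so p ∧ (w ∨ P) = r ∧ n = r.
p ∧ w = r and p ∧ P = r, so (p ∧ w) ∨ (p ∧ P) = r ∨ r = r.
Equal: yes.

r; r; yes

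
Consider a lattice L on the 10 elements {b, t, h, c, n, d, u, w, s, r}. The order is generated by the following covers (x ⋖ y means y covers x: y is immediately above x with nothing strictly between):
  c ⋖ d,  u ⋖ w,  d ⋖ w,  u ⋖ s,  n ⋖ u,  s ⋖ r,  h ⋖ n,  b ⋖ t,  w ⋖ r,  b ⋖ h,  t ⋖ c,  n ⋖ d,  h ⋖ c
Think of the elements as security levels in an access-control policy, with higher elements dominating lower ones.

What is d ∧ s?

n

Common lower bounds of {d, s}: b, h, n.
The greatest among these is n.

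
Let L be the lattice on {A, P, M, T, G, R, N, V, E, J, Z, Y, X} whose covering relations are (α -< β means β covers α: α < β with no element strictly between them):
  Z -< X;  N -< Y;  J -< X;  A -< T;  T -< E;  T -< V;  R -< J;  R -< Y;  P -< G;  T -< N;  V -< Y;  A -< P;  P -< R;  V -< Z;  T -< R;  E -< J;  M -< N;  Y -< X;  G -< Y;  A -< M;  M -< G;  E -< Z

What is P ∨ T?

Common upper bounds of {P, T}: J, R, X, Y.
The least among these is R.

R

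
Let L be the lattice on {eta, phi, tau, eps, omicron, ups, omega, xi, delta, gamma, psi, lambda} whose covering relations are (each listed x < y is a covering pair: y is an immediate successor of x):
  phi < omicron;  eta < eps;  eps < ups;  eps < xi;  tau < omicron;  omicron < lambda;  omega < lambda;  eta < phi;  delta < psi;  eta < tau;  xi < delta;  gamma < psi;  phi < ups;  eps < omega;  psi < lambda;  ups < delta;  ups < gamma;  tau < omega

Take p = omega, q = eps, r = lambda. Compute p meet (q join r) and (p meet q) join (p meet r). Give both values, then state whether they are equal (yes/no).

q join r = lambda, so p meet (q join r) = omega meet lambda = omega.
p meet q = eps and p meet r = omega, so (p meet q) join (p meet r) = eps join omega = omega.
Equal: yes.

omega; omega; yes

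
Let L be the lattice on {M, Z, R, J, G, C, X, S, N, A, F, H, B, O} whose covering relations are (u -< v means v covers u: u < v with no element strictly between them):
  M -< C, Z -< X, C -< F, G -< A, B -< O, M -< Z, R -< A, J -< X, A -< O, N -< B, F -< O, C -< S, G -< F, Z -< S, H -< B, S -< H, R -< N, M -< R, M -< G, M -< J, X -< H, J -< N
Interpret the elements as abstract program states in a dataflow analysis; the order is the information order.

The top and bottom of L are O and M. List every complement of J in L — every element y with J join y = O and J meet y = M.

Need y with J ∨ y = O and J ∧ y = M.
Checking each element gives: A, F, G.

A, F, G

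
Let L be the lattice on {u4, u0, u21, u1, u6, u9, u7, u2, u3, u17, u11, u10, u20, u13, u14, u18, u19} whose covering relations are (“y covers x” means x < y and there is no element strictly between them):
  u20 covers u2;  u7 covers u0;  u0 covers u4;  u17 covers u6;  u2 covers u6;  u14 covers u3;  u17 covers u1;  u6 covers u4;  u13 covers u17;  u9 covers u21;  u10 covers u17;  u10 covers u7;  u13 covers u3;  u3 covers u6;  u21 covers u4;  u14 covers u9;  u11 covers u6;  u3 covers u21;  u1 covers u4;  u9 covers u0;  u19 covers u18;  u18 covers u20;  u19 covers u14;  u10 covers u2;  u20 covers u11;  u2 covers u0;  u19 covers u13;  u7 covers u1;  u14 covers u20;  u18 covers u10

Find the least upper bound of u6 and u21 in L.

Common upper bounds of {u6, u21}: u13, u14, u19, u3.
The least among these is u3.

u3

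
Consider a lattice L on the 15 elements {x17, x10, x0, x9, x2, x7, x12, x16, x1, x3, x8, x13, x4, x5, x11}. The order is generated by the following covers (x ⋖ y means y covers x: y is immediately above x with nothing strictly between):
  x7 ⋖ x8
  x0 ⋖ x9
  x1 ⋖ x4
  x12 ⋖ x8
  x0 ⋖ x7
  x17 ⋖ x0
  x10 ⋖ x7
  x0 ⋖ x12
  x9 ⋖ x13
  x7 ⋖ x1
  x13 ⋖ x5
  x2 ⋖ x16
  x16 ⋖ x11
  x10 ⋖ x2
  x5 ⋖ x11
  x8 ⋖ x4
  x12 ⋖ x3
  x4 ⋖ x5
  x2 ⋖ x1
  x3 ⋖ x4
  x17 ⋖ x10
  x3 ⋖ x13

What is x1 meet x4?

x1

Common lower bounds of {x1, x4}: x0, x1, x10, x17, x2, x7.
The greatest among these is x1.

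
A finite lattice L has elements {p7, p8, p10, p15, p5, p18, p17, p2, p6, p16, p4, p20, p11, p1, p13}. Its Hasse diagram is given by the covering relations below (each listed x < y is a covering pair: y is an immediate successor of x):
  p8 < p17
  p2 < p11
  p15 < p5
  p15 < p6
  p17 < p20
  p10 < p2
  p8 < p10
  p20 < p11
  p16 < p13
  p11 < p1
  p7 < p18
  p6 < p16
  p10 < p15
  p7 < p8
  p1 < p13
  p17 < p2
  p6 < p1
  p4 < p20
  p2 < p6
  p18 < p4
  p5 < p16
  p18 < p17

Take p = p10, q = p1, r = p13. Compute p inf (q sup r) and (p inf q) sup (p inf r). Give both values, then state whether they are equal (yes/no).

p10; p10; yes

q sup r = p13, so p inf (q sup r) = p10 inf p13 = p10.
p inf q = p10 and p inf r = p10, so (p inf q) sup (p inf r) = p10 sup p10 = p10.
Equal: yes.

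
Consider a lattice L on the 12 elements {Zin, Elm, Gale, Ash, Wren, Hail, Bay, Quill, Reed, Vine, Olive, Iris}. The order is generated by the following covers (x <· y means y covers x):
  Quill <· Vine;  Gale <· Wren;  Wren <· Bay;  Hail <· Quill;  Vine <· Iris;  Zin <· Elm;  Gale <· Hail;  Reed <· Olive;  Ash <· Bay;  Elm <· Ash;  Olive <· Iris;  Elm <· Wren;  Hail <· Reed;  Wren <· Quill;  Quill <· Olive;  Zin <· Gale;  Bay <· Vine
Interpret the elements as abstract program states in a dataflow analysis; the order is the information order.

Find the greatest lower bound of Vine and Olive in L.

Quill

Common lower bounds of {Vine, Olive}: Elm, Gale, Hail, Quill, Wren, Zin.
The greatest among these is Quill.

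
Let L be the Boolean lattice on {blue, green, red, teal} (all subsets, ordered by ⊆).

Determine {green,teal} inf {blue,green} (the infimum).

Under ⊆, meet is intersection: {green,teal} ∩ {blue,green} = {green}.

{green}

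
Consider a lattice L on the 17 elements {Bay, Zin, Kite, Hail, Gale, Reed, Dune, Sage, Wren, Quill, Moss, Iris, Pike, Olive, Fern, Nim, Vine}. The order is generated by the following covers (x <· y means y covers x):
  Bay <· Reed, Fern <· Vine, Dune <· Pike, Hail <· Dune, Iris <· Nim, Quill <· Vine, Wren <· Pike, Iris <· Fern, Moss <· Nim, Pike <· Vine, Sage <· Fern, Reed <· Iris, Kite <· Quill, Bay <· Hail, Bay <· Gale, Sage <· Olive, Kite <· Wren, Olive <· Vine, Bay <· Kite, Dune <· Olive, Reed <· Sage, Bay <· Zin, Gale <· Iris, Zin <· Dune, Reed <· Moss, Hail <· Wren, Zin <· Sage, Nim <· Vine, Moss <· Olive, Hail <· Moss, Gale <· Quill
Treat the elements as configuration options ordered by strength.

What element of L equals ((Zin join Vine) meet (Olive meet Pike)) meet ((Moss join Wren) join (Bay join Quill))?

Dune

Zin ∨ Vine = Vine
Olive ∧ Pike = Dune
Vine ∧ Dune = Dune
Moss ∨ Wren = Vine
Bay ∨ Quill = Quill
Vine ∨ Quill = Vine
Dune ∧ Vine = Dune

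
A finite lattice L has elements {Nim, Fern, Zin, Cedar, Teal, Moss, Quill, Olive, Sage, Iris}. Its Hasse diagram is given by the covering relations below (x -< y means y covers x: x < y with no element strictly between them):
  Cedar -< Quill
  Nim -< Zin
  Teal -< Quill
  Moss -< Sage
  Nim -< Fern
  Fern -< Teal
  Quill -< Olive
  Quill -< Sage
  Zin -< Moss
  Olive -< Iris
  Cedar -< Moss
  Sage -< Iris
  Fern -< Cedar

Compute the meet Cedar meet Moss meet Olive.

Cedar

Common lower bounds of {Cedar, Moss, Olive}: Cedar, Fern, Nim.
The greatest among these is Cedar.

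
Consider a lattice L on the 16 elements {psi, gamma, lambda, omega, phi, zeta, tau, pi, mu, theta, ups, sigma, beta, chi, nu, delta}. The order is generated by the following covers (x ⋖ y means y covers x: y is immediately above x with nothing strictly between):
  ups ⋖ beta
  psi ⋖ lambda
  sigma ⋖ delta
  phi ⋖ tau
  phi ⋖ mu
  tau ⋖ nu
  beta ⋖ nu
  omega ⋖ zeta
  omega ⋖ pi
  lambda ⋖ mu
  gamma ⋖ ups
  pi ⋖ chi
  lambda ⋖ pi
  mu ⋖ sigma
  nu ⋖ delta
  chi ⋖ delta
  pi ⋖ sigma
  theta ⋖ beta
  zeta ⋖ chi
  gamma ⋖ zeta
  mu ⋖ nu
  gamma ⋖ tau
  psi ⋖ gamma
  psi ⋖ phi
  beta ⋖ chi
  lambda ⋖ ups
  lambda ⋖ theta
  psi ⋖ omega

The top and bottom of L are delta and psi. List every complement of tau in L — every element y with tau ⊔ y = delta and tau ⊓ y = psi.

Need y with tau ∨ y = delta and tau ∧ y = psi.
Checking each element gives: omega, pi.

omega, pi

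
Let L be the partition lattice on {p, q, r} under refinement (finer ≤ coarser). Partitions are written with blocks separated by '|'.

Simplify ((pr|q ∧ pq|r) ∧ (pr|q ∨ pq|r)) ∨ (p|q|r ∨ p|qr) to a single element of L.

pr|q ∧ pq|r = p|q|r
pr|q ∨ pq|r = pqr
p|q|r ∧ pqr = p|q|r
p|q|r ∨ p|qr = p|qr
p|q|r ∨ p|qr = p|qr

p|qr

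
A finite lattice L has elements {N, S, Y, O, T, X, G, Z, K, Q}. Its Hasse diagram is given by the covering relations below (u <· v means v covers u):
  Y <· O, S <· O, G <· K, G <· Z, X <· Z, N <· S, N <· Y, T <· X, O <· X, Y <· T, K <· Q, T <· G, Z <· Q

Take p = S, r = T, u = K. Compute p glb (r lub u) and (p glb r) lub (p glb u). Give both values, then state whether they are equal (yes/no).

r lub u = K, so p glb (r lub u) = S glb K = N.
p glb r = N and p glb u = N, so (p glb r) lub (p glb u) = N lub N = N.
Equal: yes.

N; N; yes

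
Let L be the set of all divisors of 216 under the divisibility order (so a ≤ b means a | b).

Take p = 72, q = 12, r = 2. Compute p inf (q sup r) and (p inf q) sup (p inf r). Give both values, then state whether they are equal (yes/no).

q sup r = 12, so p inf (q sup r) = 72 inf 12 = 12.
p inf q = 12 and p inf r = 2, so (p inf q) sup (p inf r) = 12 sup 2 = 12.
Equal: yes.

12; 12; yes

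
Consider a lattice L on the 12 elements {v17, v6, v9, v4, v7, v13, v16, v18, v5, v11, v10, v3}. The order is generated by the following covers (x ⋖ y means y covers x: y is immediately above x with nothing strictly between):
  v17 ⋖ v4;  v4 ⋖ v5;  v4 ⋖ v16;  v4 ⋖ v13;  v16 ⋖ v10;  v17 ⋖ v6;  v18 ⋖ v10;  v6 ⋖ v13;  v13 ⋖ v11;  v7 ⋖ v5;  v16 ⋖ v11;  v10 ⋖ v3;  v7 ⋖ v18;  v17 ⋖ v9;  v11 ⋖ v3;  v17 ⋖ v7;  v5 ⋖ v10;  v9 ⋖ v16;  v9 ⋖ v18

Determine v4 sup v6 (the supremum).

Common upper bounds of {v4, v6}: v11, v13, v3.
The least among these is v13.

v13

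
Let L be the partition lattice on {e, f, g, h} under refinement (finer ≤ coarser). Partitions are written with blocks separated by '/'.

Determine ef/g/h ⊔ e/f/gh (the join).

The join of ef/g/h and e/f/gh merges any blocks that overlap across the partitions, giving ef/gh.

ef/gh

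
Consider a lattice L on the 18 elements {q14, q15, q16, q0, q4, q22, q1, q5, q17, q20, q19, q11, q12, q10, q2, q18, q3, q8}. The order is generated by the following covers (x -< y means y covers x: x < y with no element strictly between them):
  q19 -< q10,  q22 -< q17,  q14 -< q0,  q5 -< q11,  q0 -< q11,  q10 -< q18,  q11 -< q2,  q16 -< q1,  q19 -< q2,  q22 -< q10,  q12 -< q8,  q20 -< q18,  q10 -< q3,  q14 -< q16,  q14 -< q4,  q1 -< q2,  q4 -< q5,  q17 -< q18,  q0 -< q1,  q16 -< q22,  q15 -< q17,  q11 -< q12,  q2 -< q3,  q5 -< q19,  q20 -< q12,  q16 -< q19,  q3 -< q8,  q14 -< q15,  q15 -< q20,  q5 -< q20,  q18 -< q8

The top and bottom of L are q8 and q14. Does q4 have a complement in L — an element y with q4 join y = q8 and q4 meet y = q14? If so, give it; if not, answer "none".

none

For every candidate y, either q4 ∨ y ≠ q8 or q4 ∧ y ≠ q14; no complement exists.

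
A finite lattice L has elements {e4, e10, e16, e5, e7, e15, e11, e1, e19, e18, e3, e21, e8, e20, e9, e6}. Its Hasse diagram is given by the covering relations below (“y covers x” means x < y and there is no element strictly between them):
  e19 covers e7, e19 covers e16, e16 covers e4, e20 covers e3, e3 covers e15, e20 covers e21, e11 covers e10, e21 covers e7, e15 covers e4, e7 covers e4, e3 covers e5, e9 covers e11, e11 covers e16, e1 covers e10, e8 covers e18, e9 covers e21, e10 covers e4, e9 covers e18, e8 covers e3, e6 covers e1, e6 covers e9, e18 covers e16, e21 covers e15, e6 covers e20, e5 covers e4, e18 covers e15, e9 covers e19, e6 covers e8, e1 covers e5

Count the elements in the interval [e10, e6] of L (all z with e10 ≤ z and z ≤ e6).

The interval [e10, e6] = {e1, e10, e11, e6, e9}, which has 5 elements.

5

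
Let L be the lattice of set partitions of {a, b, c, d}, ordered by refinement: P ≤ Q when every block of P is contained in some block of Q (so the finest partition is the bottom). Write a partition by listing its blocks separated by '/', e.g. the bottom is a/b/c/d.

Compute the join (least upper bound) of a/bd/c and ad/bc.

abcd

The join of a/bd/c and ad/bc merges any blocks that overlap across the partitions, giving abcd.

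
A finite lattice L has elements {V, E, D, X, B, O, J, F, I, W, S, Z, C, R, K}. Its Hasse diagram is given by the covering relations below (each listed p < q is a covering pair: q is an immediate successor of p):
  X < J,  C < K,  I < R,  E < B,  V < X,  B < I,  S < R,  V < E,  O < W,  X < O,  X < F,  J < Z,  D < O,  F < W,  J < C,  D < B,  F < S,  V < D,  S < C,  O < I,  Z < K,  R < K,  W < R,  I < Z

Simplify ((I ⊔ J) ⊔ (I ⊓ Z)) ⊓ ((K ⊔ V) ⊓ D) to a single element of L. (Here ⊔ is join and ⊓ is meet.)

I ∨ J = Z
I ∧ Z = I
Z ∨ I = Z
K ∨ V = K
K ∧ D = D
Z ∧ D = D

D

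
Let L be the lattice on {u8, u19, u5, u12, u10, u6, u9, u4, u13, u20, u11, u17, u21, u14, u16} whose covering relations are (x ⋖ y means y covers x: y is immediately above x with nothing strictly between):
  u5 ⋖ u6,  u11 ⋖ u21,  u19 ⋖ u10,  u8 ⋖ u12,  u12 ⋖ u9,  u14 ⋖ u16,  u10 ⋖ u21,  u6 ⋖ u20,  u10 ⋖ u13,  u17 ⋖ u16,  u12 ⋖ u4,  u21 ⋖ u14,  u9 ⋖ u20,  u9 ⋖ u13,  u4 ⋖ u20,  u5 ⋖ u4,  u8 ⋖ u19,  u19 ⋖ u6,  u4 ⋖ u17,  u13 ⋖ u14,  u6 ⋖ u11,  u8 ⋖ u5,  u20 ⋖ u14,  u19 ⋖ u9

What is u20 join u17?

u16

Common upper bounds of {u20, u17}: u16.
The least among these is u16.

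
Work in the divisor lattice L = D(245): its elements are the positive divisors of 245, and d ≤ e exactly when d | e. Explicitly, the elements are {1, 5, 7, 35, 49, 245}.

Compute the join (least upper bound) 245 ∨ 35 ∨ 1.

In the divisibility order, the join is the least common multiple: lcm(245, 35, 1) = 245.

245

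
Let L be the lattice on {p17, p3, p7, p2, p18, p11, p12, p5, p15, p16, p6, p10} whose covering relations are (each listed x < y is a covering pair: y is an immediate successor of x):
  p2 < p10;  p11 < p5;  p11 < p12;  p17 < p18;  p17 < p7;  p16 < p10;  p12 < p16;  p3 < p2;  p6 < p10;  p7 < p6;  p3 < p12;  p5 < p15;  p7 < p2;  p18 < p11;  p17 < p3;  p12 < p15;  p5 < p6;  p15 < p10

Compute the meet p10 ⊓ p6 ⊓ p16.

Common lower bounds of {p10, p6, p16}: p11, p17, p18.
The greatest among these is p11.

p11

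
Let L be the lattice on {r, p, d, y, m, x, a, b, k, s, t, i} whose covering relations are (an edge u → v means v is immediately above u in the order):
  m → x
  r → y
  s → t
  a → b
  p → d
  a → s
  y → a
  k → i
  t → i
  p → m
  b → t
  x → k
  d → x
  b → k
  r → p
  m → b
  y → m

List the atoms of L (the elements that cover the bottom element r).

The atoms are exactly the elements that cover r: p, y.

p, y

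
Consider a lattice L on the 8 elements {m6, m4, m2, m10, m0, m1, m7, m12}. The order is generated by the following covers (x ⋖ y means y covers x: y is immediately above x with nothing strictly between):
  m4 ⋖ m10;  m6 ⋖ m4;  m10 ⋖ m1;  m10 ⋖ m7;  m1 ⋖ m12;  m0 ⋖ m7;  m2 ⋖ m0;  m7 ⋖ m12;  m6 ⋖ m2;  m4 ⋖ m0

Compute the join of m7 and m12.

Common upper bounds of {m7, m12}: m12.
The least among these is m12.

m12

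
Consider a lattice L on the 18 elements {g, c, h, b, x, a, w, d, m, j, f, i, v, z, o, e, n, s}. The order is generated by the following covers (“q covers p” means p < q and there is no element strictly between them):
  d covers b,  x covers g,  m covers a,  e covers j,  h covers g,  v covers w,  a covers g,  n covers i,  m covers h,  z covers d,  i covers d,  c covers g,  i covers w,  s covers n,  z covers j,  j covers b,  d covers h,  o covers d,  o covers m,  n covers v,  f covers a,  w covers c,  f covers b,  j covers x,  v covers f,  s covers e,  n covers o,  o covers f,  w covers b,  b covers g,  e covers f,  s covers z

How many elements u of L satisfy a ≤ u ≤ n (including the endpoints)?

6

The interval [a, n] = {a, f, m, n, o, v}, which has 6 elements.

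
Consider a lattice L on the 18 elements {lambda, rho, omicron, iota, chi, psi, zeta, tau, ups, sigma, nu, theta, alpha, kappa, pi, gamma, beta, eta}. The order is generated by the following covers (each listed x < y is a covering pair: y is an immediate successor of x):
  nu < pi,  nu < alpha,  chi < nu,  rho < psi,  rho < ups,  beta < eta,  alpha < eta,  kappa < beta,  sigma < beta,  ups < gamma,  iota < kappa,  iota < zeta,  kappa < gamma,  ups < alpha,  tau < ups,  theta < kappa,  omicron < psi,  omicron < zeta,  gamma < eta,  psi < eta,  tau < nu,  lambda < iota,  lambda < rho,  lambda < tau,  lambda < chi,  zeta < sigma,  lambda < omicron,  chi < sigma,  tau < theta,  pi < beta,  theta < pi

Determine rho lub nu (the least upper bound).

alpha

Common upper bounds of {rho, nu}: alpha, eta.
The least among these is alpha.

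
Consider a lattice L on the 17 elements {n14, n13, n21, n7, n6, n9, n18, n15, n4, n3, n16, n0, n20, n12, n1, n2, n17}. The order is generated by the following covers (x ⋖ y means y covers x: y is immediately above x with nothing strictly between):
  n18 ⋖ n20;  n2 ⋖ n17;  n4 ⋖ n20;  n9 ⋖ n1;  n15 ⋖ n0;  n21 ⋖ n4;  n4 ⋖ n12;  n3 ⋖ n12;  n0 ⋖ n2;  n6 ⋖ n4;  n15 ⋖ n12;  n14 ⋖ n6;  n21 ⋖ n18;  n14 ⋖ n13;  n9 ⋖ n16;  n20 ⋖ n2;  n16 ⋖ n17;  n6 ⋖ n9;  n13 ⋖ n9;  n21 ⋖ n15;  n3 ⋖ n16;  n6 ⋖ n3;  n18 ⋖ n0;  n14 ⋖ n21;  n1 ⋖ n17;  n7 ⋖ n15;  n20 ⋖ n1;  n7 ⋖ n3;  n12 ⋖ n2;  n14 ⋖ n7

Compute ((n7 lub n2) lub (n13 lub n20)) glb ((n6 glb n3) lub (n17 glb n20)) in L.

n20

n7 ∨ n2 = n2
n13 ∨ n20 = n1
n2 ∨ n1 = n17
n6 ∧ n3 = n6
n17 ∧ n20 = n20
n6 ∨ n20 = n20
n17 ∧ n20 = n20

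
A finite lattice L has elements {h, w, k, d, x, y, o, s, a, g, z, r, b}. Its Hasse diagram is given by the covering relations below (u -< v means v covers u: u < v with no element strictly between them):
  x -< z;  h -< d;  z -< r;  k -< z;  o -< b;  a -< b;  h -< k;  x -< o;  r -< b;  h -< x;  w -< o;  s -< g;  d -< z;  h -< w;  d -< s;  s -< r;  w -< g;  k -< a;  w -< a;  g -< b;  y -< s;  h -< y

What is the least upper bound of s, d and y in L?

Common upper bounds of {s, d, y}: b, g, r, s.
The least among these is s.

s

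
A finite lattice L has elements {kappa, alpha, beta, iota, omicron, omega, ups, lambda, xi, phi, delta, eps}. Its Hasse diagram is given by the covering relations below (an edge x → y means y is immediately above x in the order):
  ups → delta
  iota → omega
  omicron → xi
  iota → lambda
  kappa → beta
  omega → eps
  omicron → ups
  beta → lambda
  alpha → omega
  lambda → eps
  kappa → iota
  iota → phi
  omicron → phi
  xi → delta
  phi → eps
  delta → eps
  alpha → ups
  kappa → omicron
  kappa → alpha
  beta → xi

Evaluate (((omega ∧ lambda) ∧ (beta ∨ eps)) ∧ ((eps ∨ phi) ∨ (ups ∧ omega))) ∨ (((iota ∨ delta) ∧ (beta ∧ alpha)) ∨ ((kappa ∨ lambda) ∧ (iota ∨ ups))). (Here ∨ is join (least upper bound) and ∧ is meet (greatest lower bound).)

lambda

omega ∧ lambda = iota
beta ∨ eps = eps
iota ∧ eps = iota
eps ∨ phi = eps
ups ∧ omega = alpha
eps ∨ alpha = eps
iota ∧ eps = iota
iota ∨ delta = eps
beta ∧ alpha = kappa
eps ∧ kappa = kappa
kappa ∨ lambda = lambda
iota ∨ ups = eps
lambda ∧ eps = lambda
kappa ∨ lambda = lambda
iota ∨ lambda = lambda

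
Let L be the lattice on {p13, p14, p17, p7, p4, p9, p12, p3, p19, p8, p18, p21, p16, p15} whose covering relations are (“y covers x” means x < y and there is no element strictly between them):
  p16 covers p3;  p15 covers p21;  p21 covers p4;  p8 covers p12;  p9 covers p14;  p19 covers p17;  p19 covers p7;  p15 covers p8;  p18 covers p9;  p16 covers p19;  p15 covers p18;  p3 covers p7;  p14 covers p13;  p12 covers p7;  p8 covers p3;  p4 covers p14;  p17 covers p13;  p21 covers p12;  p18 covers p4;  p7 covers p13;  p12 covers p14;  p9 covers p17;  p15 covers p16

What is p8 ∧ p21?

p12

Common lower bounds of {p8, p21}: p12, p13, p14, p7.
The greatest among these is p12.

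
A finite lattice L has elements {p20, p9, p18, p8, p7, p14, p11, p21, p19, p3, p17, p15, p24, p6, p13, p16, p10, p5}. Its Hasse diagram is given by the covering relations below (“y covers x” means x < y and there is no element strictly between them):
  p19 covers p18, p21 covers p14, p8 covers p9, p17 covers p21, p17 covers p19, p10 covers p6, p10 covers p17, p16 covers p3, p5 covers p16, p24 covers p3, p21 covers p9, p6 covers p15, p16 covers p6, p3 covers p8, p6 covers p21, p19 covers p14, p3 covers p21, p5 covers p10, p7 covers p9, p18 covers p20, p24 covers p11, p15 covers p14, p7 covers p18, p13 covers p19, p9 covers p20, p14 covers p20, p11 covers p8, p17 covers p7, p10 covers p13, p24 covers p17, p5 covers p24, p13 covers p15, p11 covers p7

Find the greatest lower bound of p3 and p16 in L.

Common lower bounds of {p3, p16}: p14, p20, p21, p3, p8, p9.
The greatest among these is p3.

p3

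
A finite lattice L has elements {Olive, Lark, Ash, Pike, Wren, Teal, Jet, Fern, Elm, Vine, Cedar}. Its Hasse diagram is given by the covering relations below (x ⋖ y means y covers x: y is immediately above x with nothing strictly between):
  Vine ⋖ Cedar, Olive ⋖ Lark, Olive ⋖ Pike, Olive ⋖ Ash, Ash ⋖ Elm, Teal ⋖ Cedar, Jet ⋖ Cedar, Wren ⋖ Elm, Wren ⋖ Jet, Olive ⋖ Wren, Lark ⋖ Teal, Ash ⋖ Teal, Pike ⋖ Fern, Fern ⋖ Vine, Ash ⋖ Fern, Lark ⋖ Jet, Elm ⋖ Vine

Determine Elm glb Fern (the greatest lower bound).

Ash

Common lower bounds of {Elm, Fern}: Ash, Olive.
The greatest among these is Ash.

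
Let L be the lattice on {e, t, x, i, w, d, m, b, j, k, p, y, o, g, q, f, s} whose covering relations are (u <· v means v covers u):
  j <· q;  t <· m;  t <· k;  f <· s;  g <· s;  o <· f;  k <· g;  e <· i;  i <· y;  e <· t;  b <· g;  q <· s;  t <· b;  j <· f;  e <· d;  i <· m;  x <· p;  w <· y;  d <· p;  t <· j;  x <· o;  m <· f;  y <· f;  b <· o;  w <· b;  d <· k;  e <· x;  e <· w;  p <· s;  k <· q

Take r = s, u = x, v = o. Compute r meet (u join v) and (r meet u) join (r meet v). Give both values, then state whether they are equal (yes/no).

u join v = o, so r meet (u join v) = s meet o = o.
r meet u = x and r meet v = o, so (r meet u) join (r meet v) = x join o = o.
Equal: yes.

o; o; yes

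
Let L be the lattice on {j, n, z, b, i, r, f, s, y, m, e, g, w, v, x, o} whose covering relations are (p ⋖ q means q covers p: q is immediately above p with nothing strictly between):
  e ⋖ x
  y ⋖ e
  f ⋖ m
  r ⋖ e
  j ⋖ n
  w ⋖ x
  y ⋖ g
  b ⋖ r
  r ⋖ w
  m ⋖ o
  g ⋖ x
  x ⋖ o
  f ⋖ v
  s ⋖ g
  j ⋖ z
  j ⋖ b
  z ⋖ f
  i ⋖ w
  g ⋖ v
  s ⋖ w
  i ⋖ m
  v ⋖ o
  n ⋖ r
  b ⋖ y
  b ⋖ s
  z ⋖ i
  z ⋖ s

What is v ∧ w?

Common lower bounds of {v, w}: b, j, s, z.
The greatest among these is s.

s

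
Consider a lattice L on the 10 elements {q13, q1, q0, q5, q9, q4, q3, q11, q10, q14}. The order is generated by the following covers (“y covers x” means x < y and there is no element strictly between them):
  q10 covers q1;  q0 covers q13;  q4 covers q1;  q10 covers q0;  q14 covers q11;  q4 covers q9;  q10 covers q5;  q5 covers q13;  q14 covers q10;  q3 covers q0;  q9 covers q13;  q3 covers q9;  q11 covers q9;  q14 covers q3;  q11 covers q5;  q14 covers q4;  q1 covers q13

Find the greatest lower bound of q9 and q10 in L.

q13

Common lower bounds of {q9, q10}: q13.
The greatest among these is q13.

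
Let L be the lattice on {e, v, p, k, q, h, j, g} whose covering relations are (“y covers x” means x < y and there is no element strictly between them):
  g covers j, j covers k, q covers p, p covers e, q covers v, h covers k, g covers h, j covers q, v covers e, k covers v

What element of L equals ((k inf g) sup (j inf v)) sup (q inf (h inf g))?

k ∧ g = k
j ∧ v = v
k ∨ v = k
h ∧ g = h
q ∧ h = v
k ∨ v = k

k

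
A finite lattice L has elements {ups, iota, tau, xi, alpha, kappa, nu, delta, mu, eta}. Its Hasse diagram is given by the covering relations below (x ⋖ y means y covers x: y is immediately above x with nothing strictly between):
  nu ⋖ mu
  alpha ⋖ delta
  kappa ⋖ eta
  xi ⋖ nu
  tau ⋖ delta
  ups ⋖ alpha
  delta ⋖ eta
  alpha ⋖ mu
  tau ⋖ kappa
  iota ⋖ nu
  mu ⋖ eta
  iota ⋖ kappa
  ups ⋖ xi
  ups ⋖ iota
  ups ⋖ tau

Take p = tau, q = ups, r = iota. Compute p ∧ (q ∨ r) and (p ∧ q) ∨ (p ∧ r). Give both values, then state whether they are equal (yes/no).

q ∨ r = iota, so p ∧ (q ∨ r) = tau ∧ iota = ups.
p ∧ q = ups and p ∧ r = ups, so (p ∧ q) ∨ (p ∧ r) = ups ∨ ups = ups.
Equal: yes.

ups; ups; yes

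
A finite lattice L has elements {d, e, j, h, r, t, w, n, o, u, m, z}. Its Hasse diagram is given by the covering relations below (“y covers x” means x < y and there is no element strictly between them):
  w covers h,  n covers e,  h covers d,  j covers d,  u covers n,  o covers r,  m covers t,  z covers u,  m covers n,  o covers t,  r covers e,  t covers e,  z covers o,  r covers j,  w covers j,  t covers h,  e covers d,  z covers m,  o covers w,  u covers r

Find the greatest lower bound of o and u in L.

Common lower bounds of {o, u}: d, e, j, r.
The greatest among these is r.

r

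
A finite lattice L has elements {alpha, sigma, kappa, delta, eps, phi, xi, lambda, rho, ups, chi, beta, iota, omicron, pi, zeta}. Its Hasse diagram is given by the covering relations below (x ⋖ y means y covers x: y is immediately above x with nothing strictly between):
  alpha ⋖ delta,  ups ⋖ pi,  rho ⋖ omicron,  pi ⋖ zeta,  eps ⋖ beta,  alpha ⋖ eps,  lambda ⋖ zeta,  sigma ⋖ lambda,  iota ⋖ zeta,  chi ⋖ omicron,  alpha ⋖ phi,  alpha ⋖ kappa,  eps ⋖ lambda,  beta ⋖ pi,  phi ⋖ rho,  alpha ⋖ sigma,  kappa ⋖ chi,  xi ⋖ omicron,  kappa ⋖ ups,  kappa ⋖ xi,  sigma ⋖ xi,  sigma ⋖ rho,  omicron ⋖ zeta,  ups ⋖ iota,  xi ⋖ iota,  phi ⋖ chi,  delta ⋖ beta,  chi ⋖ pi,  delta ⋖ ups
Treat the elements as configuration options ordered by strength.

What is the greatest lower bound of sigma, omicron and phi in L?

Common lower bounds of {sigma, omicron, phi}: alpha.
The greatest among these is alpha.

alpha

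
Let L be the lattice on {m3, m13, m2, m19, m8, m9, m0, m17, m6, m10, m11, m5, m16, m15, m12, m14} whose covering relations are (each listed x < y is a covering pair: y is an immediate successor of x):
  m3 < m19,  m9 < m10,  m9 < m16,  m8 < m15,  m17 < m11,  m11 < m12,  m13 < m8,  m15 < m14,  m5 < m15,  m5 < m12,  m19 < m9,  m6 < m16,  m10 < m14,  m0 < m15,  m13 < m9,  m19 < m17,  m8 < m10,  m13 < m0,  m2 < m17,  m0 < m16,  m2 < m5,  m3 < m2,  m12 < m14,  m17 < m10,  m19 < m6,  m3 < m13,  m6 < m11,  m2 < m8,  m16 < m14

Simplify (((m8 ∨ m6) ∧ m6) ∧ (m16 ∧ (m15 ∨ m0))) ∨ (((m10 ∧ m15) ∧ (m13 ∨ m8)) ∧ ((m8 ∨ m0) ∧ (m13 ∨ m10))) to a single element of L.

m8 ∨ m6 = m14
m14 ∧ m6 = m6
m15 ∨ m0 = m15
m16 ∧ m15 = m0
m6 ∧ m0 = m3
m10 ∧ m15 = m8
m13 ∨ m8 = m8
m8 ∧ m8 = m8
m8 ∨ m0 = m15
m13 ∨ m10 = m10
m15 ∧ m10 = m8
m8 ∧ m8 = m8
m3 ∨ m8 = m8

m8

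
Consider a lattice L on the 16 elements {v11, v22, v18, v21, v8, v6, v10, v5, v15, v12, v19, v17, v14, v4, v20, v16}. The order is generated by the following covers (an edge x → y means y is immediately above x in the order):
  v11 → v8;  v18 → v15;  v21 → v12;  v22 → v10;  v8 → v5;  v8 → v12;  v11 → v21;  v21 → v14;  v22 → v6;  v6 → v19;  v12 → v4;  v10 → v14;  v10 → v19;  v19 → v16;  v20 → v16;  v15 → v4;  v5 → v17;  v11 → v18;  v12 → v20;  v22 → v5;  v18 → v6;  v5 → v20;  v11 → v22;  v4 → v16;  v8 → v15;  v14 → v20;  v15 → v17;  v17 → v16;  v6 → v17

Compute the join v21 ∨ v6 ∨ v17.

v16

Common upper bounds of {v21, v6, v17}: v16.
The least among these is v16.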